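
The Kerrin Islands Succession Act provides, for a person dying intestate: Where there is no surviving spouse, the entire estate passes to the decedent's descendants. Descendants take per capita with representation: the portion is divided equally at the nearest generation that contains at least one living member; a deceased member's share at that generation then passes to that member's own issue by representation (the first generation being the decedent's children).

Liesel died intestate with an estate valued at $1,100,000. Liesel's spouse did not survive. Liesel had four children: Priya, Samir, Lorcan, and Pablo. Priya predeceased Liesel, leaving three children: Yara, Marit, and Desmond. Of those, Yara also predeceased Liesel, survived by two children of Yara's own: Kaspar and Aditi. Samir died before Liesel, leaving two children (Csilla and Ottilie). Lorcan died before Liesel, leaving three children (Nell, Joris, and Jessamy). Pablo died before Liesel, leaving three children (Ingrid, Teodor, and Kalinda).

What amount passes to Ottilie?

The entire $1,100,000 passes to the descendants.
No child survives, so the initial division is made at the grandchildren's generation.
That amount ($1,100,000) is divided into 11 shares of $100,000: Marit, Desmond, Csilla, Ottilie, Nell, Joris, Jessamy, Ingrid, Teodor, and Kalinda each take $100,000; Yara's $100,000 share passes to Yara's issue.
Yara's share ($100,000) is divided into 2 shares of $50,000: Kaspar and Aditi each take $50,000.

Ottilie receives $100,000.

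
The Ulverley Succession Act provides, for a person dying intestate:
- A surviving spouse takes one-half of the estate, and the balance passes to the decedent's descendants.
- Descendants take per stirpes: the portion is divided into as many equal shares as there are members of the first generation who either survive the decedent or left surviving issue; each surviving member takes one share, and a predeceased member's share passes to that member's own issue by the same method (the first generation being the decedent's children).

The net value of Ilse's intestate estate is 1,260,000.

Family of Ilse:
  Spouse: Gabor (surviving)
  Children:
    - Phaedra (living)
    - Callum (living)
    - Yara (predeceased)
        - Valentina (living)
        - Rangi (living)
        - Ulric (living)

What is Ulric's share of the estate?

Ulric receives 70,000.

Gabor takes one-half of 1,260,000 = 630,000. The remaining 630,000 passes to the descendants.
The descendants' portion (630,000) is divided into 3 shares of 210,000: Phaedra and Callum each take 210,000; Yara's 210,000 share passes to Yara's issue.
Yara's share (210,000) is divided into 3 shares of 70,000: Valentina, Rangi, and Ulric each take 70,000.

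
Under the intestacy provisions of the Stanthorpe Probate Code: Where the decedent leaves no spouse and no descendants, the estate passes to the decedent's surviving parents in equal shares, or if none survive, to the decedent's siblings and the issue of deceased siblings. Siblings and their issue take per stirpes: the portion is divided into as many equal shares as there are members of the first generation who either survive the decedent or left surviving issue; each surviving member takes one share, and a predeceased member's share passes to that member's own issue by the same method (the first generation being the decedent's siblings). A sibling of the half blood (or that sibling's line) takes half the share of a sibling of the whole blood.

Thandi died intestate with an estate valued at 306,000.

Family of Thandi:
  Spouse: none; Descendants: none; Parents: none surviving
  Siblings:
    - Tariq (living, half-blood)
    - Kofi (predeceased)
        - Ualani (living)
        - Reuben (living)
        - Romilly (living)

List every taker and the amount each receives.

Tariq: 102,000; Ualani: 68,000; Reuben: 68,000; Romilly: 68,000

The entire 306,000 passes to the siblings and their issue.
Counting each half-blood sibling's line as half a unit, there are 3/2 units in 306,000, so one unit is 204,000. Whole-blood lines (Kofi) take 204,000 each; half-blood lines (Tariq) take 102,000 each.
Kofi's share (204,000) is divided into 3 shares of 68,000: Ualani, Reuben, and Romilly each take 68,000.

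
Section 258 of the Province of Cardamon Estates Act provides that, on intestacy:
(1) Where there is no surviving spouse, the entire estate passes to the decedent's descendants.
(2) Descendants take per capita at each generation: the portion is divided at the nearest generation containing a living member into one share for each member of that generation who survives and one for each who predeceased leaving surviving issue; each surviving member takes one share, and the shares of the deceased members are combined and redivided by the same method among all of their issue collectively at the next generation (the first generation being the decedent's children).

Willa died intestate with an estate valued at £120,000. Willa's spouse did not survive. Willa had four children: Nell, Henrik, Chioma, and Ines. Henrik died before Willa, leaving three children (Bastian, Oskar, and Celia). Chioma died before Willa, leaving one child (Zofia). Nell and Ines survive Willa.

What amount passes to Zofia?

The entire £120,000 passes to the descendants.
That amount (£120,000) is divided at the children's generation into 4 shares of £30,000. Nell and Ines each take £30,000. The 2 shares of the deceased (Henrik and Chioma) are combined into a pool of £60,000.
That pool (£60,000) is divided at the grandchildren's generation equally among Bastian, Oskar, Celia, and Zofia: £15,000 each.

Zofia receives £15,000.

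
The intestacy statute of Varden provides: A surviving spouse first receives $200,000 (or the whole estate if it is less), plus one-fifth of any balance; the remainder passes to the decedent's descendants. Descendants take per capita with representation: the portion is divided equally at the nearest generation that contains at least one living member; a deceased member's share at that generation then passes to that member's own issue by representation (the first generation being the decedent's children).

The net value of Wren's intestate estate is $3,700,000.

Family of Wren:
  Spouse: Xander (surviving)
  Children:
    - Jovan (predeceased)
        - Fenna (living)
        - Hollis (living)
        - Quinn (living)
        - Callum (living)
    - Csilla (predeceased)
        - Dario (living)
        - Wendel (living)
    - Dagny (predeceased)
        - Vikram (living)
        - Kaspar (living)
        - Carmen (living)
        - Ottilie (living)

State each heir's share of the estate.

Xander first takes $200,000, leaving a balance of $3,500,000. Xander then takes one-fifth of the balance ($700,000), for a total of $900,000. The remaining $2,800,000 passes to the descendants.
No child survives, so the initial division is made at the grandchildren's generation.
The descendants' portion ($2,800,000) is divided into 10 shares of $280,000: Fenna, Hollis, Quinn, Callum, Dario, Wendel, Vikram, Kaspar, Carmen, and Ottilie each take $280,000.

Xander: $900,000; Fenna: $280,000; Hollis: $280,000; Quinn: $280,000; Callum: $280,000; Dario: $280,000; Wendel: $280,000; Vikram: $280,000; Kaspar: $280,000; Carmen: $280,000; Ottilie: $280,000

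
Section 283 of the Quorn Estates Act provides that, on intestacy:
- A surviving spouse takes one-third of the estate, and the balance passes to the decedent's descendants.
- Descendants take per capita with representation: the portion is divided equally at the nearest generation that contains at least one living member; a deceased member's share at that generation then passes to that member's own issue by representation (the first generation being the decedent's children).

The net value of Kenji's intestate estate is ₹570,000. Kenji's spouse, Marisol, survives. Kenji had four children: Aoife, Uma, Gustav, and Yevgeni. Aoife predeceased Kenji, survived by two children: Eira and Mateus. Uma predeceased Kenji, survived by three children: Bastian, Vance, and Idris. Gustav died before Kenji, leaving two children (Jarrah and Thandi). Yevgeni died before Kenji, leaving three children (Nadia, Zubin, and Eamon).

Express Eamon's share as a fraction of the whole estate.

Marisol takes one-third of ₹570,000 = ₹190,000. The remaining ₹380,000 passes to the descendants.
No child survives, so the initial division is made at the grandchildren's generation.
The descendants' portion (₹380,000) is divided into 10 shares of ₹38,000: Eira, Mateus, Bastian, Vance, Idris, Jarrah, Thandi, Nadia, Zubin, and Eamon each take ₹38,000.

Eamon receives 1/15 of the estate.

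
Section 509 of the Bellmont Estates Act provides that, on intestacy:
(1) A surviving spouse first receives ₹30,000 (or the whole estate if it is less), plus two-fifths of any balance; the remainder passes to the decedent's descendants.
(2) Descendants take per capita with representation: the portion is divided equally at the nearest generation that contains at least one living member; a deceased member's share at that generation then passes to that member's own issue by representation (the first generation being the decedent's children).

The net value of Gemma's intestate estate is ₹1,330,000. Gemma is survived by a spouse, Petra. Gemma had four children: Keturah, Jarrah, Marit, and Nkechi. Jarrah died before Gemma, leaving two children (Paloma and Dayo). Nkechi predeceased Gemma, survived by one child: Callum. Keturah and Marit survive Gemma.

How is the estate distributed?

Petra: ₹550,000; Keturah: ₹195,000; Paloma: ₹97,500; Dayo: ₹97,500; Marit: ₹195,000; Callum: ₹195,000

Petra first takes ₹30,000, leaving a balance of ₹1,300,000. Petra then takes two-fifths of the balance (₹520,000), for a total of ₹550,000. The remaining ₹780,000 passes to the descendants.
The descendants' portion (₹780,000) is divided into 4 shares of ₹195,000: Keturah and Marit each take ₹195,000; Jarrah's ₹195,000 share passes to Jarrah's issue; Nkechi's ₹195,000 share passes to Nkechi's issue.
Jarrah's share (₹195,000) is divided into 2 shares of ₹97,500: Paloma and Dayo each take ₹97,500.
Nkechi's share (₹195,000) passes entirely to Callum.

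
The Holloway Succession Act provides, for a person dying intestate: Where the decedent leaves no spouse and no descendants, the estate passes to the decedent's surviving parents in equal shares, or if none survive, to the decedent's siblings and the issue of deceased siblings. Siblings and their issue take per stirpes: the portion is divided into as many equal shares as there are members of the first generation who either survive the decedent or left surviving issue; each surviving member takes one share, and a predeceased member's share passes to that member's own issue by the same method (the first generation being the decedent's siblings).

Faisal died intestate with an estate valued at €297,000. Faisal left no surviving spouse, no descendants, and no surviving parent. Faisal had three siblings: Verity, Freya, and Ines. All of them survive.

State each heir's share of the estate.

Verity: €99,000; Freya: €99,000; Ines: €99,000

The entire €297,000 passes to the siblings and their issue.
That amount (€297,000) is divided into 3 shares of €99,000: Verity, Freya, and Ines each take €99,000.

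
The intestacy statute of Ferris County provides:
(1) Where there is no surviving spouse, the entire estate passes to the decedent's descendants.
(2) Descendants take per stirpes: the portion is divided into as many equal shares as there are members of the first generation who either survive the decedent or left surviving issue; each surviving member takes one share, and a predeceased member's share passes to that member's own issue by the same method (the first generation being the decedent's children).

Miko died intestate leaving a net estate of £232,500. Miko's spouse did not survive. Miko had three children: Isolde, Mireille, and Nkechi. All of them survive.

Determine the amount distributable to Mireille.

Mireille receives £77,500.

The entire £232,500 passes to the descendants.
That amount (£232,500) is divided into 3 shares of £77,500: Isolde, Mireille, and Nkechi each take £77,500.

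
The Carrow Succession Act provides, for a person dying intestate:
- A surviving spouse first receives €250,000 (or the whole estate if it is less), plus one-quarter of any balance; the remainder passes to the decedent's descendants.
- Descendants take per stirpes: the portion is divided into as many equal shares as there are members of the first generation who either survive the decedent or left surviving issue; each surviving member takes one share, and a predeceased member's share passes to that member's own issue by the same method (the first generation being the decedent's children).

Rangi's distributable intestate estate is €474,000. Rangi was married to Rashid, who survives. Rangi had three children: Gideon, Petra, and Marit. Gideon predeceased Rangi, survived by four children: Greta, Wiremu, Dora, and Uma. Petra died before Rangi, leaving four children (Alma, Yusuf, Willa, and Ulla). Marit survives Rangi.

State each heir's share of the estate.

Rashid: €306,000; Greta: €14,000; Wiremu: €14,000; Dora: €14,000; Uma: €14,000; Alma: €14,000; Yusuf: €14,000; Willa: €14,000; Ulla: €14,000; Marit: €56,000

Rashid first takes €250,000, leaving a balance of €224,000. Rashid then takes one-quarter of the balance (€56,000), for a total of €306,000. The remaining €168,000 passes to the descendants.
The descendants' portion (€168,000) is divided into 3 shares of €56,000: Marit takes €56,000; Gideon's €56,000 share passes to Gideon's issue; Petra's €56,000 share passes to Petra's issue.
Gideon's share (€56,000) is divided into 4 shares of €14,000: Greta, Wiremu, Dora, and Uma each take €14,000.
Petra's share (€56,000) is divided into 4 shares of €14,000: Alma, Yusuf, Willa, and Ulla each take €14,000.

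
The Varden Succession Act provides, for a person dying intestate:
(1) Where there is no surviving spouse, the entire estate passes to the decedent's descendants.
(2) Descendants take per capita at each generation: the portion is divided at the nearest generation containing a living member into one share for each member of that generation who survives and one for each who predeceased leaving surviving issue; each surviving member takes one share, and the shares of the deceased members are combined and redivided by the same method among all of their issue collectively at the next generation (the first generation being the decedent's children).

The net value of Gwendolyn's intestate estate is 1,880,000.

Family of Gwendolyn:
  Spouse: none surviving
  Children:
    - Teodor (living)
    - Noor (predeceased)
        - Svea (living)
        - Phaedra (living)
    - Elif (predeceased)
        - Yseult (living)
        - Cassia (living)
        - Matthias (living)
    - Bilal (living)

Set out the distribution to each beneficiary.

The entire 1,880,000 passes to the descendants.
That amount (1,880,000) is divided at the children's generation into 4 shares of 470,000. Teodor and Bilal each take 470,000. The 2 shares of the deceased (Noor and Elif) are combined into a pool of 940,000.
That pool (940,000) is divided at the grandchildren's generation equally among Svea, Phaedra, Yseult, Cassia, and Matthias: 188,000 each.

Teodor: 470,000; Svea: 188,000; Phaedra: 188,000; Yseult: 188,000; Cassia: 188,000; Matthias: 188,000; Bilal: 470,000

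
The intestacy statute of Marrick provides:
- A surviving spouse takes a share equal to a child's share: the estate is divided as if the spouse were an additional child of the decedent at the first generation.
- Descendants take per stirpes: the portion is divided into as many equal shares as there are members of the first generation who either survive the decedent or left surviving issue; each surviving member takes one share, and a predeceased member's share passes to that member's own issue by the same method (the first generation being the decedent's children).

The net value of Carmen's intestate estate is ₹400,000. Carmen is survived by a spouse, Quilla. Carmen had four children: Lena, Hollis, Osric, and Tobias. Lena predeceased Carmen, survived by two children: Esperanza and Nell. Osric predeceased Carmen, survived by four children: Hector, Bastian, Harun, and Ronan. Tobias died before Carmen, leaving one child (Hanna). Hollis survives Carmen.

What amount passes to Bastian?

The spouse counts as an additional share at the children's level, so there are 5 primary shares of ₹80,000. Quilla takes one such share (₹80,000).
The children's combined portion (₹320,000) is divided into 4 shares of ₹80,000: Hollis takes ₹80,000; Lena's ₹80,000 share passes to Lena's issue; Osric's ₹80,000 share passes to Osric's issue; Tobias's ₹80,000 share passes to Tobias's issue.
Lena's share (₹80,000) is divided into 2 shares of ₹40,000: Esperanza and Nell each take ₹40,000.
Osric's share (₹80,000) is divided into 4 shares of ₹20,000: Hector, Bastian, Harun, and Ronan each take ₹20,000.
Tobias's share (₹80,000) passes entirely to Hanna.

Bastian receives ₹20,000.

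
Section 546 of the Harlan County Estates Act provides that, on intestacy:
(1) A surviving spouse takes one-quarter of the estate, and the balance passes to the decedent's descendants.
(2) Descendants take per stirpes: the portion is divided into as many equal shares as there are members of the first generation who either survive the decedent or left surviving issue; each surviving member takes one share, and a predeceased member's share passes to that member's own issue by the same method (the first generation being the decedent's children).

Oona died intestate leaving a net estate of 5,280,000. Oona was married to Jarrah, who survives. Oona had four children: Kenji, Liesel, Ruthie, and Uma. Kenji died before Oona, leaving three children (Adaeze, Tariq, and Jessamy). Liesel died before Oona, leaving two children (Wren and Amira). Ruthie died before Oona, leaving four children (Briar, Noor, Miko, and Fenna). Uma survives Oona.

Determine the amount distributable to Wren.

Jarrah takes one-quarter of 5,280,000 = 1,320,000. The remaining 3,960,000 passes to the descendants.
The descendants' portion (3,960,000) is divided into 4 shares of 990,000: Uma takes 990,000; Kenji's 990,000 share passes to Kenji's issue; Liesel's 990,000 share passes to Liesel's issue; Ruthie's 990,000 share passes to Ruthie's issue.
Kenji's share (990,000) is divided into 3 shares of 330,000: Adaeze, Tariq, and Jessamy each take 330,000.
Liesel's share (990,000) is divided into 2 shares of 495,000: Wren and Amira each take 495,000.
Ruthie's share (990,000) is divided into 4 shares of 247,500: Briar, Noor, Miko, and Fenna each take 247,500.

Wren receives 495,000.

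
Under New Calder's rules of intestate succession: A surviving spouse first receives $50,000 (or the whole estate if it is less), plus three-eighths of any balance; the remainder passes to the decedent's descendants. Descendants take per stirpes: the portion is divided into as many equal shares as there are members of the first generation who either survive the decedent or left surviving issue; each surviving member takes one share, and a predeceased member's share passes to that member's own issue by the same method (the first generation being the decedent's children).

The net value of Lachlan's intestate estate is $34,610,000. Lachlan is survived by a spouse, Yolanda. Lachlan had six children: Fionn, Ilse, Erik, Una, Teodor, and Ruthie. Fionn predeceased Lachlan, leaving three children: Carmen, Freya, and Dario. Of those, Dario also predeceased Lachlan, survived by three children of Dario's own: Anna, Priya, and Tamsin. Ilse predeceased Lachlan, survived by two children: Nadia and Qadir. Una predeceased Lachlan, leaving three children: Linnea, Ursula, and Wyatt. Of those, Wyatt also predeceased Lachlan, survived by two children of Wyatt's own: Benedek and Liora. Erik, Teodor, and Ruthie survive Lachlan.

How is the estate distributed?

Yolanda first takes $50,000, leaving a balance of $34,560,000. Yolanda then takes three-eighths of the balance ($12,960,000), for a total of $13,010,000. The remaining $21,600,000 passes to the descendants.
The descendants' portion ($21,600,000) is divided into 6 shares of $3,600,000: Erik, Teodor, and Ruthie each take $3,600,000; Fionn's $3,600,000 share passes to Fionn's issue; Ilse's $3,600,000 share passes to Ilse's issue; Una's $3,600,000 share passes to Una's issue.
Fionn's share ($3,600,000) is divided into 3 shares of $1,200,000: Carmen and Freya each take $1,200,000; Dario's $1,200,000 share passes to Dario's issue.
Dario's share ($1,200,000) is divided into 3 shares of $400,000: Anna, Priya, and Tamsin each take $400,000.
Ilse's share ($3,600,000) is divided into 2 shares of $1,800,000: Nadia and Qadir each take $1,800,000.
Una's share ($3,600,000) is divided into 3 shares of $1,200,000: Linnea and Ursula each take $1,200,000; Wyatt's $1,200,000 share passes to Wyatt's issue.
Wyatt's share ($1,200,000) is divided into 2 shares of $600,000: Benedek and Liora each take $600,000.

Yolanda: $13,010,000; Carmen: $1,200,000; Freya: $1,200,000; Anna: $400,000; Priya: $400,000; Tamsin: $400,000; Nadia: $1,800,000; Qadir: $1,800,000; Erik: $3,600,000; Linnea: $1,200,000; Ursula: $1,200,000; Benedek: $600,000; Liora: $600,000; Teodor: $3,600,000; Ruthie: $3,600,000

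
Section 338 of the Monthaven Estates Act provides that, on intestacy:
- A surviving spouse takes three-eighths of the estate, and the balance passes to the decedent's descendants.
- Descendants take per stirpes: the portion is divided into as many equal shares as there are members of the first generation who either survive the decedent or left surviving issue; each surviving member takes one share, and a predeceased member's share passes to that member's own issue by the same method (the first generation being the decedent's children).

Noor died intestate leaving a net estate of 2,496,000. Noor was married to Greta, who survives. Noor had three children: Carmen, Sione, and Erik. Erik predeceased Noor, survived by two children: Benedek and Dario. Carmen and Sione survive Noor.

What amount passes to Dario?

Greta takes three-eighths of 2,496,000 = 936,000. The remaining 1,560,000 passes to the descendants.
The descendants' portion (1,560,000) is divided into 3 shares of 520,000: Carmen and Sione each take 520,000; Erik's 520,000 share passes to Erik's issue.
Erik's share (520,000) is divided into 2 shares of 260,000: Benedek and Dario each take 260,000.

Dario receives 260,000.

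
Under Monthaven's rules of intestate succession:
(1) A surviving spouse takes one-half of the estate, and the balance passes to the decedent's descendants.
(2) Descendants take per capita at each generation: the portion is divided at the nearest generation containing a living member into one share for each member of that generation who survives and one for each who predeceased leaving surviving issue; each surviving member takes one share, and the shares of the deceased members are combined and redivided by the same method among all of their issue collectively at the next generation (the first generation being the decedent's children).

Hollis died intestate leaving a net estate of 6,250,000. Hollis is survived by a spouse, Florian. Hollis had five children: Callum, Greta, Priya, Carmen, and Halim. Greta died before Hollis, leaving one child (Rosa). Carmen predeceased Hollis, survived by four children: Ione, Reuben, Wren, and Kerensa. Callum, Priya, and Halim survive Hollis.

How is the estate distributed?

Florian takes one-half of 6,250,000 = 3,125,000. The remaining 3,125,000 passes to the descendants.
The descendants' portion (3,125,000) is divided at the children's generation into 5 shares of 625,000. Callum, Priya, and Halim each take 625,000. The 2 shares of the deceased (Greta and Carmen) are combined into a pool of 1,250,000.
That pool (1,250,000) is divided at the grandchildren's generation equally among Rosa, Ione, Reuben, Wren, and Kerensa: 250,000 each.

Florian: 3,125,000; Callum: 625,000; Rosa: 250,000; Priya: 625,000; Ione: 250,000; Reuben: 250,000; Wren: 250,000; Kerensa: 250,000; Halim: 625,000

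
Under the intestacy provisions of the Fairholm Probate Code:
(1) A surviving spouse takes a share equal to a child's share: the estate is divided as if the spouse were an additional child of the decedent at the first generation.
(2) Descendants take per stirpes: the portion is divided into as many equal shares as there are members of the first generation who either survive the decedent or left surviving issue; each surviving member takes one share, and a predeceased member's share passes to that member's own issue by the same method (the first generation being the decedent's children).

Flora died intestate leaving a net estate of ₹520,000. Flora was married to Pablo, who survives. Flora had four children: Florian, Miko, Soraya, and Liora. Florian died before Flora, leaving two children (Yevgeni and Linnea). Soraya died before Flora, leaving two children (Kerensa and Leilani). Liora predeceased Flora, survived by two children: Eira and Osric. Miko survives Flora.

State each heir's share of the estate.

Pablo: ₹104,000; Yevgeni: ₹52,000; Linnea: ₹52,000; Miko: ₹104,000; Kerensa: ₹52,000; Leilani: ₹52,000; Eira: ₹52,000; Osric: ₹52,000

The spouse counts as an additional share at the children's level, so there are 5 primary shares of ₹104,000. Pablo takes one such share (₹104,000).
The children's combined portion (₹416,000) is divided into 4 shares of ₹104,000: Miko takes ₹104,000; Florian's ₹104,000 share passes to Florian's issue; Soraya's ₹104,000 share passes to Soraya's issue; Liora's ₹104,000 share passes to Liora's issue.
Florian's share (₹104,000) is divided into 2 shares of ₹52,000: Yevgeni and Linnea each take ₹52,000.
Soraya's share (₹104,000) is divided into 2 shares of ₹52,000: Kerensa and Leilani each take ₹52,000.
Liora's share (₹104,000) is divided into 2 shares of ₹52,000: Eira and Osric each take ₹52,000.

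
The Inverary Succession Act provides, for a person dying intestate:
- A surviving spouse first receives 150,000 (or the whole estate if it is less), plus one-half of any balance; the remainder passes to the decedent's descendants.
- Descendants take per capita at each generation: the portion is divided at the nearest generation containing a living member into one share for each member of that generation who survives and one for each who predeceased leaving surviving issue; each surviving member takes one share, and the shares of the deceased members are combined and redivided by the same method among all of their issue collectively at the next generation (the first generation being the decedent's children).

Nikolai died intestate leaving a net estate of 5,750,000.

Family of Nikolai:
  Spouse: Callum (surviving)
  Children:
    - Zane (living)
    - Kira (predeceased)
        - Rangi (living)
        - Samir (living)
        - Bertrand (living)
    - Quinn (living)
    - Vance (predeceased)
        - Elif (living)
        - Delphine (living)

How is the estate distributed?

Callum: 2,950,000; Zane: 700,000; Rangi: 280,000; Samir: 280,000; Bertrand: 280,000; Quinn: 700,000; Elif: 280,000; Delphine: 280,000

Callum first takes 150,000, leaving a balance of 5,600,000. Callum then takes one-half of the balance (2,800,000), for a total of 2,950,000. The remaining 2,800,000 passes to the descendants.
The descendants' portion (2,800,000) is divided at the children's generation into 4 shares of 700,000. Zane and Quinn each take 700,000. The 2 shares of the deceased (Kira and Vance) are combined into a pool of 1,400,000.
That pool (1,400,000) is divided at the grandchildren's generation equally among Rangi, Samir, Bertrand, Elif, and Delphine: 280,000 each.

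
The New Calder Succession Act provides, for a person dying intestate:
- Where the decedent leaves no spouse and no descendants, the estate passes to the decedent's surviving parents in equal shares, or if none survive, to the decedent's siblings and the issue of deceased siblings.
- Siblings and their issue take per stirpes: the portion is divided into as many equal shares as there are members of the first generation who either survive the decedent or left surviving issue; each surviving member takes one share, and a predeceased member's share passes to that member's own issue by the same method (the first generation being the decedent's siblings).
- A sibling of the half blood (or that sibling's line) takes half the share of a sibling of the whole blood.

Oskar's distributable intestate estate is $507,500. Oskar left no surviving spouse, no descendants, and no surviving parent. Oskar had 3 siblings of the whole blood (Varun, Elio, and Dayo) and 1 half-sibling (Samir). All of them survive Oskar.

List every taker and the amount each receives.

Varun: $145,000; Elio: $145,000; Dayo: $145,000; Samir: $72,500

The entire $507,500 passes to the siblings and their issue.
Counting each half-blood sibling's line as half a unit, there are 7/2 units in $507,500, so one unit is $145,000. Whole-blood lines (Varun, Elio, and Dayo) take $145,000 each; half-blood lines (Samir) take $72,500 each.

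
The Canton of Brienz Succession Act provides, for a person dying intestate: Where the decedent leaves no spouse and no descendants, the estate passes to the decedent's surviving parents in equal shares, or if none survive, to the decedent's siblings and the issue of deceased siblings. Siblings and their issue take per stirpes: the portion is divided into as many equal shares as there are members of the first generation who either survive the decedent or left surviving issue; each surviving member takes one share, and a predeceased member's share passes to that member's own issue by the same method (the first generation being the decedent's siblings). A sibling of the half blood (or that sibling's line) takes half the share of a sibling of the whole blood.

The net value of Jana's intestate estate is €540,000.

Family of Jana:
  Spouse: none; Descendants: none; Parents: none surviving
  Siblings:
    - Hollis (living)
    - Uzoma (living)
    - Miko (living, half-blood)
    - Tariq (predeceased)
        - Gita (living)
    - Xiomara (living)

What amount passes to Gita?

The entire €540,000 passes to the siblings and their issue.
Counting each half-blood sibling's line as half a unit, there are 9/2 units in €540,000, so one unit is €120,000. Whole-blood lines (Hollis, Uzoma, Tariq, and Xiomara) take €120,000 each; half-blood lines (Miko) take €60,000 each.
Tariq's share (€120,000) passes entirely to Gita.

Gita receives €120,000.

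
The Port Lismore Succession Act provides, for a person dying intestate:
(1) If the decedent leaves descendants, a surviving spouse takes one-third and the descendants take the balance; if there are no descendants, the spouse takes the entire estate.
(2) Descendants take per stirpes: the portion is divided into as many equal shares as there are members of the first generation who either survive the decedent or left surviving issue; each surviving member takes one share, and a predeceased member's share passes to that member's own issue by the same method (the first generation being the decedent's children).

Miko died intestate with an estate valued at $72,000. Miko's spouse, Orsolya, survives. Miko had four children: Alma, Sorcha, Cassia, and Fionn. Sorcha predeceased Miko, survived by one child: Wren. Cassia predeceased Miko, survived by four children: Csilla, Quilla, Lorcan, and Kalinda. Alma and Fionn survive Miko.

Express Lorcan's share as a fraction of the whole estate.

Lorcan receives 1/24 of the estate.

Orsolya takes one-third of $72,000 = $24,000. The remaining $48,000 passes to the descendants.
The descendants' portion ($48,000) is divided into 4 shares of $12,000: Alma and Fionn each take $12,000; Sorcha's $12,000 share passes to Sorcha's issue; Cassia's $12,000 share passes to Cassia's issue.
Sorcha's share ($12,000) passes entirely to Wren.
Cassia's share ($12,000) is divided into 4 shares of $3,000: Csilla, Quilla, Lorcan, and Kalinda each take $3,000.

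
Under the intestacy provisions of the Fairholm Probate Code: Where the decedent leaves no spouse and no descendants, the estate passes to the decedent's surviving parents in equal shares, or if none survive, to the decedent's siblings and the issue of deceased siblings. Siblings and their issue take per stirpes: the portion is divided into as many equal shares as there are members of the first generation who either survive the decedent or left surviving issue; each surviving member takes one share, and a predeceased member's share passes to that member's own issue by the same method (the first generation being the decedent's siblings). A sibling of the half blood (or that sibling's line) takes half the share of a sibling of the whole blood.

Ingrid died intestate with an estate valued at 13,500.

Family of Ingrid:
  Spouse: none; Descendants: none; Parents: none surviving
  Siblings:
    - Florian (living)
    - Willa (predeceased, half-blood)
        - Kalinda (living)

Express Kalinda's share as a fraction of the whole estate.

The entire 13,500 passes to the siblings and their issue.
Counting each half-blood sibling's line as half a unit, there are 3/2 units in 13,500, so one unit is 9,000. Whole-blood lines (Florian) take 9,000 each; half-blood lines (Willa) take 4,500 each.
Willa's share (4,500) passes entirely to Kalinda.

Kalinda receives 1/3 of the estate.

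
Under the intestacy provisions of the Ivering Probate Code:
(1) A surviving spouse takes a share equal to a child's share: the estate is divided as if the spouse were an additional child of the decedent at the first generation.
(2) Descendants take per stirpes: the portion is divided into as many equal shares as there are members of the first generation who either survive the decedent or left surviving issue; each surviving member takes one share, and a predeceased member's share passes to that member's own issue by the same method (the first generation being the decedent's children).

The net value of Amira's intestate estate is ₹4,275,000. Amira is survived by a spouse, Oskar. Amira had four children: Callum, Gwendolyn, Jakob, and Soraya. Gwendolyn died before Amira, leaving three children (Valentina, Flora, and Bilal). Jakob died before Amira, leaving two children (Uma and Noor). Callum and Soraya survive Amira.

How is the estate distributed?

The spouse counts as an additional share at the children's level, so there are 5 primary shares of ₹855,000. Oskar takes one such share (₹855,000).
The children's combined portion (₹3,420,000) is divided into 4 shares of ₹855,000: Callum and Soraya each take ₹855,000; Gwendolyn's ₹855,000 share passes to Gwendolyn's issue; Jakob's ₹855,000 share passes to Jakob's issue.
Gwendolyn's share (₹855,000) is divided into 3 shares of ₹285,000: Valentina, Flora, and Bilal each take ₹285,000.
Jakob's share (₹855,000) is divided into 2 shares of ₹427,500: Uma and Noor each take ₹427,500.

Oskar: ₹855,000; Callum: ₹855,000; Valentina: ₹285,000; Flora: ₹285,000; Bilal: ₹285,000; Uma: ₹427,500; Noor: ₹427,500; Soraya: ₹855,000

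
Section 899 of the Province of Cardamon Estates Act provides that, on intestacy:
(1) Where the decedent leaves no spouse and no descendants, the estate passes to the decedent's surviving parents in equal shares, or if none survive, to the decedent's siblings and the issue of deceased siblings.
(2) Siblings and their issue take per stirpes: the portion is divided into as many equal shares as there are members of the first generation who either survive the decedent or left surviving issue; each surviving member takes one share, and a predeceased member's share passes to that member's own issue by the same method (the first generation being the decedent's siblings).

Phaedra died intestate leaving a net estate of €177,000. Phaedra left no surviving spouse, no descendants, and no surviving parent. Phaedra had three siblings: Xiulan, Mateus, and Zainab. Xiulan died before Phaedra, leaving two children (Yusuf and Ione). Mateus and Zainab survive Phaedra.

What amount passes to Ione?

The entire €177,000 passes to the siblings and their issue.
That amount (€177,000) is divided into 3 shares of €59,000: Mateus and Zainab each take €59,000; Xiulan's €59,000 share passes to Xiulan's issue.
Xiulan's share (€59,000) is divided into 2 shares of €29,500: Yusuf and Ione each take €29,500.

Ione receives €29,500.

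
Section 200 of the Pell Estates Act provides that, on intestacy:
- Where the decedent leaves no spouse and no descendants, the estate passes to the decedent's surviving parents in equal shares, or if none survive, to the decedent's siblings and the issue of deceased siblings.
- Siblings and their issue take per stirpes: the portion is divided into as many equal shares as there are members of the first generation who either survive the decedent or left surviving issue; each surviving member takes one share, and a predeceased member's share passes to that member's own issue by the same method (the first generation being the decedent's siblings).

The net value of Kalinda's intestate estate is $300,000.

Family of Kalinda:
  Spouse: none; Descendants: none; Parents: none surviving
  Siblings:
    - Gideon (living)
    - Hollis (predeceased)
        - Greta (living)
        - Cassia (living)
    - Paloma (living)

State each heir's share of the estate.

The entire $300,000 passes to the siblings and their issue.
That amount ($300,000) is divided into 3 shares of $100,000: Gideon and Paloma each take $100,000; Hollis's $100,000 share passes to Hollis's issue.
Hollis's share ($100,000) is divided into 2 shares of $50,000: Greta and Cassia each take $50,000.

Gideon: $100,000; Greta: $50,000; Cassia: $50,000; Paloma: $100,000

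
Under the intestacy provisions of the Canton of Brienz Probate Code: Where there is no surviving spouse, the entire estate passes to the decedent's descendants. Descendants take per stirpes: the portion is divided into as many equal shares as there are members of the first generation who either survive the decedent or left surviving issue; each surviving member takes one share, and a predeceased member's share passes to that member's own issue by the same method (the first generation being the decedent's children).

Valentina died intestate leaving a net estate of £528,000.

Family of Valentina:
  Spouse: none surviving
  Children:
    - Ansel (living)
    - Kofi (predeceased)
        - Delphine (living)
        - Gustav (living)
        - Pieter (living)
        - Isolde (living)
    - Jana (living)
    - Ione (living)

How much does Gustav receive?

Gustav receives £33,000.

The entire £528,000 passes to the descendants.
That amount (£528,000) is divided into 4 shares of £132,000: Ansel, Jana, and Ione each take £132,000; Kofi's £132,000 share passes to Kofi's issue.
Kofi's share (£132,000) is divided into 4 shares of £33,000: Delphine, Gustav, Pieter, and Isolde each take £33,000.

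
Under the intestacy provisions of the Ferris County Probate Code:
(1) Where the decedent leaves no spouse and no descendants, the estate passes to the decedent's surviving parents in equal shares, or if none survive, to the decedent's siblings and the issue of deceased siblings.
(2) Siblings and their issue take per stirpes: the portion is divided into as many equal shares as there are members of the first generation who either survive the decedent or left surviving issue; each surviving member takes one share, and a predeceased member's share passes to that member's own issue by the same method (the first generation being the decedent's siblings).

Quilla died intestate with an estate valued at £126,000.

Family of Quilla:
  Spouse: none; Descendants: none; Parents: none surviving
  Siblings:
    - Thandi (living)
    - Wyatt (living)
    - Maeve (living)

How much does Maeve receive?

Maeve receives £42,000.

The entire £126,000 passes to the siblings and their issue.
That amount (£126,000) is divided into 3 shares of £42,000: Thandi, Wyatt, and Maeve each take £42,000.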